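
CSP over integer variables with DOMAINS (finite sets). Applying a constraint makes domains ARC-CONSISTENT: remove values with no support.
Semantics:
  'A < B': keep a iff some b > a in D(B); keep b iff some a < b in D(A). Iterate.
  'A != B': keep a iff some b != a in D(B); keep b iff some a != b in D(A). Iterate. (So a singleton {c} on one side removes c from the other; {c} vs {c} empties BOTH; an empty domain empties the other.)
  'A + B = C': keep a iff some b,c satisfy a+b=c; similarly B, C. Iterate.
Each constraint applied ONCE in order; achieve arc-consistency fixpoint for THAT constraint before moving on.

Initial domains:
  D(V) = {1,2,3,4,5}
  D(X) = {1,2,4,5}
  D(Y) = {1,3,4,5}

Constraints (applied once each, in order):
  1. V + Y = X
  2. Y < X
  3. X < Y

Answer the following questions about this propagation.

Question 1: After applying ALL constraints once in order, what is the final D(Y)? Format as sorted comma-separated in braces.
Constraint 1 (V + Y = X) on D(V)={1,2,3,4,5} D(Y)={1,3,4,5} D(X)={1,2,4,5}: V {1,2,3,4,5}->{1,2,3,4}; Y {1,3,4,5}->{1,3,4}; X {1,2,4,5}->{2,4,5}
Constraint 2 (Y < X) on D(Y)={1,3,4} D(X)={2,4,5}: no change
Constraint 3 (X < Y) on D(X)={2,4,5} D(Y)={1,3,4}: X {2,4,5}->{2}; Y {1,3,4}->{3,4}
So after all 3 constraints: D(Y) = {3,4}

Answer: {3,4}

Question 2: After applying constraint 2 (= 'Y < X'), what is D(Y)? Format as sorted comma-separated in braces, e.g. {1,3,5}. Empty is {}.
Constraint 1 (V + Y = X) on D(V)={1,2,3,4,5} D(Y)={1,3,4,5} D(X)={1,2,4,5}: V {1,2,3,4,5}->{1,2,3,4}; Y {1,3,4,5}->{1,3,4}; X {1,2,4,5}->{2,4,5}
Constraint 2 (Y < X) on D(Y)={1,3,4} D(X)={2,4,5}: no change
So after constraint 2: D(Y) = {1,3,4}

Answer: {1,3,4}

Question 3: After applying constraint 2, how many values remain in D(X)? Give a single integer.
Constraint 1 (V + Y = X) on D(V)={1,2,3,4,5} D(Y)={1,3,4,5} D(X)={1,2,4,5}: V {1,2,3,4,5}->{1,2,3,4}; Y {1,3,4,5}->{1,3,4}; X {1,2,4,5}->{2,4,5}
Constraint 2 (Y < X) on D(Y)={1,3,4} D(X)={2,4,5}: no change
So after constraint 2: D(X)={2,4,5}, size = 3

Answer: 3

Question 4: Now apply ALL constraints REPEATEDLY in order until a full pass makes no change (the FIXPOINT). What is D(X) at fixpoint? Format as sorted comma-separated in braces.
Answer: {}

Derivation:
pass 0 (initial): D(X)={1,2,4,5}
pass 1: V {1,2,3,4,5}->{1,2,3,4}; X {1,2,4,5}->{2}; Y {1,3,4,5}->{3,4}
pass 2: V {1,2,3,4}->{}; X {2}->{}; Y {3,4}->{}
pass 3: no change
Fixpoint after 3 passes: D(X) = {}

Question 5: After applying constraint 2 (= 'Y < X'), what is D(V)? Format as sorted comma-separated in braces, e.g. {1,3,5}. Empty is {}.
Answer: {1,2,3,4}

Derivation:
Constraint 1 (V + Y = X) on D(V)={1,2,3,4,5} D(Y)={1,3,4,5} D(X)={1,2,4,5}: V {1,2,3,4,5}->{1,2,3,4}; Y {1,3,4,5}->{1,3,4}; X {1,2,4,5}->{2,4,5}
Constraint 2 (Y < X) on D(Y)={1,3,4} D(X)={2,4,5}: no change
So after constraint 2: D(V) = {1,2,3,4}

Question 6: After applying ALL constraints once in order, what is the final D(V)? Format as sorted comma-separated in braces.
Answer: {1,2,3,4}

Derivation:
Constraint 1 (V + Y = X) on D(V)={1,2,3,4,5} D(Y)={1,3,4,5} D(X)={1,2,4,5}: V {1,2,3,4,5}->{1,2,3,4}; Y {1,3,4,5}->{1,3,4}; X {1,2,4,5}->{2,4,5}
Constraint 2 (Y < X) on D(Y)={1,3,4} D(X)={2,4,5}: no change
Constraint 3 (X < Y) on D(X)={2,4,5} D(Y)={1,3,4}: X {2,4,5}->{2}; Y {1,3,4}->{3,4}
So after all 3 constraints: D(V) = {1,2,3,4}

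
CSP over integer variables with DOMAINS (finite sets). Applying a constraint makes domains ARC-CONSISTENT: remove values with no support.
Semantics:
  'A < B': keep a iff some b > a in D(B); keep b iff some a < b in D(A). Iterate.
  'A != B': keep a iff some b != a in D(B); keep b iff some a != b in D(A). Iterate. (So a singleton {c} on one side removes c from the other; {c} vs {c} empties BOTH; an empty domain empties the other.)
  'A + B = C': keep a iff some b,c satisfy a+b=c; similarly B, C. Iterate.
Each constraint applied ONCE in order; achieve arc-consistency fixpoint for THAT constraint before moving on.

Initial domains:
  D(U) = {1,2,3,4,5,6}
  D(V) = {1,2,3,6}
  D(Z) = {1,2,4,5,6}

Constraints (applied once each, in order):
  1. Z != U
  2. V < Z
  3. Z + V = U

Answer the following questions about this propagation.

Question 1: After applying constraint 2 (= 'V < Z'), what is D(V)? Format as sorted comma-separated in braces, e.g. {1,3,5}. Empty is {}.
Answer: {1,2,3}

Derivation:
Constraint 1 (Z != U) on D(Z)={1,2,4,5,6} D(U)={1,2,3,4,5,6}: no change
Constraint 2 (V < Z) on D(V)={1,2,3,6} D(Z)={1,2,4,5,6}: V {1,2,3,6}->{1,2,3}; Z {1,2,4,5,6}->{2,4,5,6}
So after constraint 2: D(V) = {1,2,3}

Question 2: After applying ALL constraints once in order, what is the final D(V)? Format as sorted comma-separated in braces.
Constraint 1 (Z != U) on D(Z)={1,2,4,5,6} D(U)={1,2,3,4,5,6}: no change
Constraint 2 (V < Z) on D(V)={1,2,3,6} D(Z)={1,2,4,5,6}: V {1,2,3,6}->{1,2,3}; Z {1,2,4,5,6}->{2,4,5,6}
Constraint 3 (Z + V = U) on D(Z)={2,4,5,6} D(V)={1,2,3} D(U)={1,2,3,4,5,6}: Z {2,4,5,6}->{2,4,5}; U {1,2,3,4,5,6}->{3,4,5,6}
So after all 3 constraints: D(V) = {1,2,3}

Answer: {1,2,3}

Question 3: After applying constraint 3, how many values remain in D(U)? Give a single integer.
Answer: 4

Derivation:
Constraint 1 (Z != U) on D(Z)={1,2,4,5,6} D(U)={1,2,3,4,5,6}: no change
Constraint 2 (V < Z) on D(V)={1,2,3,6} D(Z)={1,2,4,5,6}: V {1,2,3,6}->{1,2,3}; Z {1,2,4,5,6}->{2,4,5,6}
Constraint 3 (Z + V = U) on D(Z)={2,4,5,6} D(V)={1,2,3} D(U)={1,2,3,4,5,6}: Z {2,4,5,6}->{2,4,5}; U {1,2,3,4,5,6}->{3,4,5,6}
So after constraint 3: D(U)={3,4,5,6}, size = 4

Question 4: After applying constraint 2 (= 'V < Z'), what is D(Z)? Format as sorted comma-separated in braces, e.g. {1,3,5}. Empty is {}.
Answer: {2,4,5,6}

Derivation:
Constraint 1 (Z != U) on D(Z)={1,2,4,5,6} D(U)={1,2,3,4,5,6}: no change
Constraint 2 (V < Z) on D(V)={1,2,3,6} D(Z)={1,2,4,5,6}: V {1,2,3,6}->{1,2,3}; Z {1,2,4,5,6}->{2,4,5,6}
So after constraint 2: D(Z) = {2,4,5,6}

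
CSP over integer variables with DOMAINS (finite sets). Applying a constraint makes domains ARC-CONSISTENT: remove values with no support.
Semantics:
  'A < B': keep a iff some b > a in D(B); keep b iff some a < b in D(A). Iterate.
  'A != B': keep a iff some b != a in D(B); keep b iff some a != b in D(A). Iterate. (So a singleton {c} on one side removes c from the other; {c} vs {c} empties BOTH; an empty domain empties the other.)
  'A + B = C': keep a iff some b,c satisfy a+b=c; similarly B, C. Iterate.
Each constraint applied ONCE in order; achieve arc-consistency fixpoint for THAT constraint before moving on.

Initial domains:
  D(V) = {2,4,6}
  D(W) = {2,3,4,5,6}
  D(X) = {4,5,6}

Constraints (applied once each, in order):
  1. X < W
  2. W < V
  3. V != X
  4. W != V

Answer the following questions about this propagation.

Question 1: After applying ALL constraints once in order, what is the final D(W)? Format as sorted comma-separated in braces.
Answer: {5}

Derivation:
Constraint 1 (X < W) on D(X)={4,5,6} D(W)={2,3,4,5,6}: X {4,5,6}->{4,5}; W {2,3,4,5,6}->{5,6}
Constraint 2 (W < V) on D(W)={5,6} D(V)={2,4,6}: W {5,6}->{5}; V {2,4,6}->{6}
Constraint 3 (V != X) on D(V)={6} D(X)={4,5}: no change
Constraint 4 (W != V) on D(W)={5} D(V)={6}: no change
So after all 4 constraints: D(W) = {5}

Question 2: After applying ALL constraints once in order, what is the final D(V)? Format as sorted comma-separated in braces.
Constraint 1 (X < W) on D(X)={4,5,6} D(W)={2,3,4,5,6}: X {4,5,6}->{4,5}; W {2,3,4,5,6}->{5,6}
Constraint 2 (W < V) on D(W)={5,6} D(V)={2,4,6}: W {5,6}->{5}; V {2,4,6}->{6}
Constraint 3 (V != X) on D(V)={6} D(X)={4,5}: no change
Constraint 4 (W != V) on D(W)={5} D(V)={6}: no change
So after all 4 constraints: D(V) = {6}

Answer: {6}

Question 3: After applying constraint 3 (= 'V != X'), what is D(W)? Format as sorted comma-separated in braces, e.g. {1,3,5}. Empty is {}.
Constraint 1 (X < W) on D(X)={4,5,6} D(W)={2,3,4,5,6}: X {4,5,6}->{4,5}; W {2,3,4,5,6}->{5,6}
Constraint 2 (W < V) on D(W)={5,6} D(V)={2,4,6}: W {5,6}->{5}; V {2,4,6}->{6}
Constraint 3 (V != X) on D(V)={6} D(X)={4,5}: no change
So after constraint 3: D(W) = {5}

Answer: {5}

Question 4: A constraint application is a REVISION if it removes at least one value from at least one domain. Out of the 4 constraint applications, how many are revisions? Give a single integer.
Constraint 1 (X < W) on D(X)={4,5,6} D(W)={2,3,4,5,6}: X {4,5,6}->{4,5}; W {2,3,4,5,6}->{5,6} => REVISION
Constraint 2 (W < V) on D(W)={5,6} D(V)={2,4,6}: W {5,6}->{5}; V {2,4,6}->{6} => REVISION
Constraint 3 (V != X) on D(V)={6} D(X)={4,5}: no change => not a revision
Constraint 4 (W != V) on D(W)={5} D(V)={6}: no change => not a revision
Total revisions = 2

Answer: 2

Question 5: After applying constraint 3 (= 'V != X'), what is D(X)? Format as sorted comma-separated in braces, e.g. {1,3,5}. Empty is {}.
Constraint 1 (X < W) on D(X)={4,5,6} D(W)={2,3,4,5,6}: X {4,5,6}->{4,5}; W {2,3,4,5,6}->{5,6}
Constraint 2 (W < V) on D(W)={5,6} D(V)={2,4,6}: W {5,6}->{5}; V {2,4,6}->{6}
Constraint 3 (V != X) on D(V)={6} D(X)={4,5}: no change
So after constraint 3: D(X) = {4,5}

Answer: {4,5}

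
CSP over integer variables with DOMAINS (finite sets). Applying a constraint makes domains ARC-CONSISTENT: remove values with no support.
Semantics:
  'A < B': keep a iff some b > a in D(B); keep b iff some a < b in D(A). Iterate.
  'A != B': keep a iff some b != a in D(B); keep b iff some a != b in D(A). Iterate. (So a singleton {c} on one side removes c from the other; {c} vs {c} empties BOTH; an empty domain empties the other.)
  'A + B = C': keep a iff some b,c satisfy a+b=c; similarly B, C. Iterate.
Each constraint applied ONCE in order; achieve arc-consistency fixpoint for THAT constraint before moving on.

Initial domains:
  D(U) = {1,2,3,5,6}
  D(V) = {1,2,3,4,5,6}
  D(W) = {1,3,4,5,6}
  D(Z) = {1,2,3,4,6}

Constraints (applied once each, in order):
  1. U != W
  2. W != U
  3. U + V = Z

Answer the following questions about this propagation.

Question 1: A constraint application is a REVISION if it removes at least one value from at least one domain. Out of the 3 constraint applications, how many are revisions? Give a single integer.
Answer: 1

Derivation:
Constraint 1 (U != W) on D(U)={1,2,3,5,6} D(W)={1,3,4,5,6}: no change => not a revision
Constraint 2 (W != U) on D(W)={1,3,4,5,6} D(U)={1,2,3,5,6}: no change => not a revision
Constraint 3 (U + V = Z) on D(U)={1,2,3,5,6} D(V)={1,2,3,4,5,6} D(Z)={1,2,3,4,6}: U {1,2,3,5,6}->{1,2,3,5}; V {1,2,3,4,5,6}->{1,2,3,4,5}; Z {1,2,3,4,6}->{2,3,4,6} => REVISION
Total revisions = 1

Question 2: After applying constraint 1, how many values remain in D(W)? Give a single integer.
Constraint 1 (U != W) on D(U)={1,2,3,5,6} D(W)={1,3,4,5,6}: no change
So after constraint 1: D(W)={1,3,4,5,6}, size = 5

Answer: 5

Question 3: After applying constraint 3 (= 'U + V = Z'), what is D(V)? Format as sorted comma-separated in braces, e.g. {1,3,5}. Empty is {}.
Constraint 1 (U != W) on D(U)={1,2,3,5,6} D(W)={1,3,4,5,6}: no change
Constraint 2 (W != U) on D(W)={1,3,4,5,6} D(U)={1,2,3,5,6}: no change
Constraint 3 (U + V = Z) on D(U)={1,2,3,5,6} D(V)={1,2,3,4,5,6} D(Z)={1,2,3,4,6}: U {1,2,3,5,6}->{1,2,3,5}; V {1,2,3,4,5,6}->{1,2,3,4,5}; Z {1,2,3,4,6}->{2,3,4,6}
So after constraint 3: D(V) = {1,2,3,4,5}

Answer: {1,2,3,4,5}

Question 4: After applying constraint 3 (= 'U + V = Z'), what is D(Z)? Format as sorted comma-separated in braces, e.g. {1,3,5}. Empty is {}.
Constraint 1 (U != W) on D(U)={1,2,3,5,6} D(W)={1,3,4,5,6}: no change
Constraint 2 (W != U) on D(W)={1,3,4,5,6} D(U)={1,2,3,5,6}: no change
Constraint 3 (U + V = Z) on D(U)={1,2,3,5,6} D(V)={1,2,3,4,5,6} D(Z)={1,2,3,4,6}: U {1,2,3,5,6}->{1,2,3,5}; V {1,2,3,4,5,6}->{1,2,3,4,5}; Z {1,2,3,4,6}->{2,3,4,6}
So after constraint 3: D(Z) = {2,3,4,6}

Answer: {2,3,4,6}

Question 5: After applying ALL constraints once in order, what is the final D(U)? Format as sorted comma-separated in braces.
Constraint 1 (U != W) on D(U)={1,2,3,5,6} D(W)={1,3,4,5,6}: no change
Constraint 2 (W != U) on D(W)={1,3,4,5,6} D(U)={1,2,3,5,6}: no change
Constraint 3 (U + V = Z) on D(U)={1,2,3,5,6} D(V)={1,2,3,4,5,6} D(Z)={1,2,3,4,6}: U {1,2,3,5,6}->{1,2,3,5}; V {1,2,3,4,5,6}->{1,2,3,4,5}; Z {1,2,3,4,6}->{2,3,4,6}
So after all 3 constraints: D(U) = {1,2,3,5}

Answer: {1,2,3,5}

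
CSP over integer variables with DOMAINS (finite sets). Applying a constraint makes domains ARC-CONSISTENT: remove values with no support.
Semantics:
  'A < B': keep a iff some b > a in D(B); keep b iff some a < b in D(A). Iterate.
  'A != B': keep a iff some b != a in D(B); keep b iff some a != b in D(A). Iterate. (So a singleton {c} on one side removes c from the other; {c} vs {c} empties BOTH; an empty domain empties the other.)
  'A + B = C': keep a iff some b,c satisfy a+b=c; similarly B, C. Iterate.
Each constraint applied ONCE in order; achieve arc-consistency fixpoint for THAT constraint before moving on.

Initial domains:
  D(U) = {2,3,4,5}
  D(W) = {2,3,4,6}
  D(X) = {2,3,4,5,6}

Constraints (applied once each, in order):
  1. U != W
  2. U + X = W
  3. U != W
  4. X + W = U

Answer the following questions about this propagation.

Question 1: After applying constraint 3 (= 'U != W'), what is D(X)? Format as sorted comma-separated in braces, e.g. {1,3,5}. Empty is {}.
Answer: {2,3,4}

Derivation:
Constraint 1 (U != W) on D(U)={2,3,4,5} D(W)={2,3,4,6}: no change
Constraint 2 (U + X = W) on D(U)={2,3,4,5} D(X)={2,3,4,5,6} D(W)={2,3,4,6}: U {2,3,4,5}->{2,3,4}; X {2,3,4,5,6}->{2,3,4}; W {2,3,4,6}->{4,6}
Constraint 3 (U != W) on D(U)={2,3,4} D(W)={4,6}: no change
So after constraint 3: D(X) = {2,3,4}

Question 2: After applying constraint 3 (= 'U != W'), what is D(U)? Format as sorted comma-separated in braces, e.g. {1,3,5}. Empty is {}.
Answer: {2,3,4}

Derivation:
Constraint 1 (U != W) on D(U)={2,3,4,5} D(W)={2,3,4,6}: no change
Constraint 2 (U + X = W) on D(U)={2,3,4,5} D(X)={2,3,4,5,6} D(W)={2,3,4,6}: U {2,3,4,5}->{2,3,4}; X {2,3,4,5,6}->{2,3,4}; W {2,3,4,6}->{4,6}
Constraint 3 (U != W) on D(U)={2,3,4} D(W)={4,6}: no change
So after constraint 3: D(U) = {2,3,4}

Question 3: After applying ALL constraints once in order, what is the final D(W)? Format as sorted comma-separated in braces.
Constraint 1 (U != W) on D(U)={2,3,4,5} D(W)={2,3,4,6}: no change
Constraint 2 (U + X = W) on D(U)={2,3,4,5} D(X)={2,3,4,5,6} D(W)={2,3,4,6}: U {2,3,4,5}->{2,3,4}; X {2,3,4,5,6}->{2,3,4}; W {2,3,4,6}->{4,6}
Constraint 3 (U != W) on D(U)={2,3,4} D(W)={4,6}: no change
Constraint 4 (X + W = U) on D(X)={2,3,4} D(W)={4,6} D(U)={2,3,4}: X {2,3,4}->{}; W {4,6}->{}; U {2,3,4}->{}
So after all 4 constraints: D(W) = {}

Answer: {}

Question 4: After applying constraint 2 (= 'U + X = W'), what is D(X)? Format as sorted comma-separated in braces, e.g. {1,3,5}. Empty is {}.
Constraint 1 (U != W) on D(U)={2,3,4,5} D(W)={2,3,4,6}: no change
Constraint 2 (U + X = W) on D(U)={2,3,4,5} D(X)={2,3,4,5,6} D(W)={2,3,4,6}: U {2,3,4,5}->{2,3,4}; X {2,3,4,5,6}->{2,3,4}; W {2,3,4,6}->{4,6}
So after constraint 2: D(X) = {2,3,4}

Answer: {2,3,4}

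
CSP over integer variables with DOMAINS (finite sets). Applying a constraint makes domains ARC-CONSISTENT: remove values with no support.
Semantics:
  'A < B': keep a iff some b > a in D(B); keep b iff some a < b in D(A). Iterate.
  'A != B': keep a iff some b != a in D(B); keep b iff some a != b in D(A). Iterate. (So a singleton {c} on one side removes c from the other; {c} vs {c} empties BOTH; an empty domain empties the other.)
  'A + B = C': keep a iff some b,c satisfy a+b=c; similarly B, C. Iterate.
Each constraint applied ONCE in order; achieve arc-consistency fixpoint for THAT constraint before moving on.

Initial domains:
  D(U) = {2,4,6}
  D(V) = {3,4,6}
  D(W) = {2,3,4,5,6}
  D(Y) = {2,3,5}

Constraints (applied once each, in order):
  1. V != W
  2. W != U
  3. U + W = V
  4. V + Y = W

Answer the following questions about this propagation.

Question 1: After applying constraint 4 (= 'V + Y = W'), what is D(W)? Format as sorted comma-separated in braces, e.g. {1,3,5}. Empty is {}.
Constraint 1 (V != W) on D(V)={3,4,6} D(W)={2,3,4,5,6}: no change
Constraint 2 (W != U) on D(W)={2,3,4,5,6} D(U)={2,4,6}: no change
Constraint 3 (U + W = V) on D(U)={2,4,6} D(W)={2,3,4,5,6} D(V)={3,4,6}: U {2,4,6}->{2,4}; W {2,3,4,5,6}->{2,4}; V {3,4,6}->{4,6}
Constraint 4 (V + Y = W) on D(V)={4,6} D(Y)={2,3,5} D(W)={2,4}: V {4,6}->{}; Y {2,3,5}->{}; W {2,4}->{}
So after constraint 4: D(W) = {}

Answer: {}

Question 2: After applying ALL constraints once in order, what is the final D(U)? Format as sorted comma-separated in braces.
Answer: {2,4}

Derivation:
Constraint 1 (V != W) on D(V)={3,4,6} D(W)={2,3,4,5,6}: no change
Constraint 2 (W != U) on D(W)={2,3,4,5,6} D(U)={2,4,6}: no change
Constraint 3 (U + W = V) on D(U)={2,4,6} D(W)={2,3,4,5,6} D(V)={3,4,6}: U {2,4,6}->{2,4}; W {2,3,4,5,6}->{2,4}; V {3,4,6}->{4,6}
Constraint 4 (V + Y = W) on D(V)={4,6} D(Y)={2,3,5} D(W)={2,4}: V {4,6}->{}; Y {2,3,5}->{}; W {2,4}->{}
So after all 4 constraints: D(U) = {2,4}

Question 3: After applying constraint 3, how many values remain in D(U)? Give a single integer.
Constraint 1 (V != W) on D(V)={3,4,6} D(W)={2,3,4,5,6}: no change
Constraint 2 (W != U) on D(W)={2,3,4,5,6} D(U)={2,4,6}: no change
Constraint 3 (U + W = V) on D(U)={2,4,6} D(W)={2,3,4,5,6} D(V)={3,4,6}: U {2,4,6}->{2,4}; W {2,3,4,5,6}->{2,4}; V {3,4,6}->{4,6}
So after constraint 3: D(U)={2,4}, size = 2

Answer: 2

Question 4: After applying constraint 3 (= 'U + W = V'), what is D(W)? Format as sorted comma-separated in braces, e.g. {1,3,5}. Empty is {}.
Constraint 1 (V != W) on D(V)={3,4,6} D(W)={2,3,4,5,6}: no change
Constraint 2 (W != U) on D(W)={2,3,4,5,6} D(U)={2,4,6}: no change
Constraint 3 (U + W = V) on D(U)={2,4,6} D(W)={2,3,4,5,6} D(V)={3,4,6}: U {2,4,6}->{2,4}; W {2,3,4,5,6}->{2,4}; V {3,4,6}->{4,6}
So after constraint 3: D(W) = {2,4}

Answer: {2,4}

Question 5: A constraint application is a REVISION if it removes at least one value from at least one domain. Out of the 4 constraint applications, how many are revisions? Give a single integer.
Constraint 1 (V != W) on D(V)={3,4,6} D(W)={2,3,4,5,6}: no change => not a revision
Constraint 2 (W != U) on D(W)={2,3,4,5,6} D(U)={2,4,6}: no change => not a revision
Constraint 3 (U + W = V) on D(U)={2,4,6} D(W)={2,3,4,5,6} D(V)={3,4,6}: U {2,4,6}->{2,4}; W {2,3,4,5,6}->{2,4}; V {3,4,6}->{4,6} => REVISION
Constraint 4 (V + Y = W) on D(V)={4,6} D(Y)={2,3,5} D(W)={2,4}: V {4,6}->{}; Y {2,3,5}->{}; W {2,4}->{} => REVISION
Total revisions = 2

Answer: 2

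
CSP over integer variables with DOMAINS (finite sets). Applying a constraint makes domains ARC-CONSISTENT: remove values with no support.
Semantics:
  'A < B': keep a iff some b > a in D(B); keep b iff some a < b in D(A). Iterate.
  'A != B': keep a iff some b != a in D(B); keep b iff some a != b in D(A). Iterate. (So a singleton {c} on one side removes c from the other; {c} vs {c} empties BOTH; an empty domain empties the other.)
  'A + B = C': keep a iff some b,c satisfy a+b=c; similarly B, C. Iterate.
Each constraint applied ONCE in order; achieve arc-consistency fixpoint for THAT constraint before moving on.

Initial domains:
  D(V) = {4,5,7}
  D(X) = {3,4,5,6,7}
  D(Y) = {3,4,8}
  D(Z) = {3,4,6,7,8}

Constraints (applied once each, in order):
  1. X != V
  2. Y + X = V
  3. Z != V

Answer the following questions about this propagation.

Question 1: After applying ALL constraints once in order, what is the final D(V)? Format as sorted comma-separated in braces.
Answer: {7}

Derivation:
Constraint 1 (X != V) on D(X)={3,4,5,6,7} D(V)={4,5,7}: no change
Constraint 2 (Y + X = V) on D(Y)={3,4,8} D(X)={3,4,5,6,7} D(V)={4,5,7}: Y {3,4,8}->{3,4}; X {3,4,5,6,7}->{3,4}; V {4,5,7}->{7}
Constraint 3 (Z != V) on D(Z)={3,4,6,7,8} D(V)={7}: Z {3,4,6,7,8}->{3,4,6,8}
So after all 3 constraints: D(V) = {7}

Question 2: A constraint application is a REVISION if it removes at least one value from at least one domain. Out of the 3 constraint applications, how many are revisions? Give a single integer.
Constraint 1 (X != V) on D(X)={3,4,5,6,7} D(V)={4,5,7}: no change => not a revision
Constraint 2 (Y + X = V) on D(Y)={3,4,8} D(X)={3,4,5,6,7} D(V)={4,5,7}: Y {3,4,8}->{3,4}; X {3,4,5,6,7}->{3,4}; V {4,5,7}->{7} => REVISION
Constraint 3 (Z != V) on D(Z)={3,4,6,7,8} D(V)={7}: Z {3,4,6,7,8}->{3,4,6,8} => REVISION
Total revisions = 2

Answer: 2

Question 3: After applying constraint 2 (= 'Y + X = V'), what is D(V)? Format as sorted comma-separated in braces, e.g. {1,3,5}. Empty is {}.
Answer: {7}

Derivation:
Constraint 1 (X != V) on D(X)={3,4,5,6,7} D(V)={4,5,7}: no change
Constraint 2 (Y + X = V) on D(Y)={3,4,8} D(X)={3,4,5,6,7} D(V)={4,5,7}: Y {3,4,8}->{3,4}; X {3,4,5,6,7}->{3,4}; V {4,5,7}->{7}
So after constraint 2: D(V) = {7}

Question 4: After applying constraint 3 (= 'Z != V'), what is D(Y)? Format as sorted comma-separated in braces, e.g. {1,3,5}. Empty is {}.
Answer: {3,4}

Derivation:
Constraint 1 (X != V) on D(X)={3,4,5,6,7} D(V)={4,5,7}: no change
Constraint 2 (Y + X = V) on D(Y)={3,4,8} D(X)={3,4,5,6,7} D(V)={4,5,7}: Y {3,4,8}->{3,4}; X {3,4,5,6,7}->{3,4}; V {4,5,7}->{7}
Constraint 3 (Z != V) on D(Z)={3,4,6,7,8} D(V)={7}: Z {3,4,6,7,8}->{3,4,6,8}
So after constraint 3: D(Y) = {3,4}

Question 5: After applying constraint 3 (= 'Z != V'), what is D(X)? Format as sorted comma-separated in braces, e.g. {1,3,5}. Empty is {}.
Constraint 1 (X != V) on D(X)={3,4,5,6,7} D(V)={4,5,7}: no change
Constraint 2 (Y + X = V) on D(Y)={3,4,8} D(X)={3,4,5,6,7} D(V)={4,5,7}: Y {3,4,8}->{3,4}; X {3,4,5,6,7}->{3,4}; V {4,5,7}->{7}
Constraint 3 (Z != V) on D(Z)={3,4,6,7,8} D(V)={7}: Z {3,4,6,7,8}->{3,4,6,8}
So after constraint 3: D(X) = {3,4}

Answer: {3,4}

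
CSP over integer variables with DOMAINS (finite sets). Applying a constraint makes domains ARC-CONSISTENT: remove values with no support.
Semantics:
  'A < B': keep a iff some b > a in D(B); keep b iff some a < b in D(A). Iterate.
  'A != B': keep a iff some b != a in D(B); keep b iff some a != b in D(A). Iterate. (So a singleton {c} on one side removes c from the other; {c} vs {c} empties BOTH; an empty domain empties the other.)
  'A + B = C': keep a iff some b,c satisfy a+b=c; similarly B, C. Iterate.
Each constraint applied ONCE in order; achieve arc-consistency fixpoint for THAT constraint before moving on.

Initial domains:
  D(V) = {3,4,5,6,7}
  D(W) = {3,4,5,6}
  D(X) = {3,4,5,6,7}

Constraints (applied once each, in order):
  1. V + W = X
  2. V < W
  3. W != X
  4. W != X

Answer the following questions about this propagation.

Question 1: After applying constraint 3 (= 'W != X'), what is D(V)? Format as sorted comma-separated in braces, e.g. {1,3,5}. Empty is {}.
Constraint 1 (V + W = X) on D(V)={3,4,5,6,7} D(W)={3,4,5,6} D(X)={3,4,5,6,7}: V {3,4,5,6,7}->{3,4}; W {3,4,5,6}->{3,4}; X {3,4,5,6,7}->{6,7}
Constraint 2 (V < W) on D(V)={3,4} D(W)={3,4}: V {3,4}->{3}; W {3,4}->{4}
Constraint 3 (W != X) on D(W)={4} D(X)={6,7}: no change
So after constraint 3: D(V) = {3}

Answer: {3}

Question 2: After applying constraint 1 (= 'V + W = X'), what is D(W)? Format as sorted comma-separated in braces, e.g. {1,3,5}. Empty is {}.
Constraint 1 (V + W = X) on D(V)={3,4,5,6,7} D(W)={3,4,5,6} D(X)={3,4,5,6,7}: V {3,4,5,6,7}->{3,4}; W {3,4,5,6}->{3,4}; X {3,4,5,6,7}->{6,7}
So after constraint 1: D(W) = {3,4}

Answer: {3,4}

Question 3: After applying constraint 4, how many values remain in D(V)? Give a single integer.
Answer: 1

Derivation:
Constraint 1 (V + W = X) on D(V)={3,4,5,6,7} D(W)={3,4,5,6} D(X)={3,4,5,6,7}: V {3,4,5,6,7}->{3,4}; W {3,4,5,6}->{3,4}; X {3,4,5,6,7}->{6,7}
Constraint 2 (V < W) on D(V)={3,4} D(W)={3,4}: V {3,4}->{3}; W {3,4}->{4}
Constraint 3 (W != X) on D(W)={4} D(X)={6,7}: no change
Constraint 4 (W != X) on D(W)={4} D(X)={6,7}: no change
So after constraint 4: D(V)={3}, size = 1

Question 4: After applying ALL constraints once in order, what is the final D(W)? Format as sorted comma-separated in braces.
Constraint 1 (V + W = X) on D(V)={3,4,5,6,7} D(W)={3,4,5,6} D(X)={3,4,5,6,7}: V {3,4,5,6,7}->{3,4}; W {3,4,5,6}->{3,4}; X {3,4,5,6,7}->{6,7}
Constraint 2 (V < W) on D(V)={3,4} D(W)={3,4}: V {3,4}->{3}; W {3,4}->{4}
Constraint 3 (W != X) on D(W)={4} D(X)={6,7}: no change
Constraint 4 (W != X) on D(W)={4} D(X)={6,7}: no change
So after all 4 constraints: D(W) = {4}

Answer: {4}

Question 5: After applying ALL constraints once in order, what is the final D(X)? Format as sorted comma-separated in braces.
Constraint 1 (V + W = X) on D(V)={3,4,5,6,7} D(W)={3,4,5,6} D(X)={3,4,5,6,7}: V {3,4,5,6,7}->{3,4}; W {3,4,5,6}->{3,4}; X {3,4,5,6,7}->{6,7}
Constraint 2 (V < W) on D(V)={3,4} D(W)={3,4}: V {3,4}->{3}; W {3,4}->{4}
Constraint 3 (W != X) on D(W)={4} D(X)={6,7}: no change
Constraint 4 (W != X) on D(W)={4} D(X)={6,7}: no change
So after all 4 constraints: D(X) = {6,7}

Answer: {6,7}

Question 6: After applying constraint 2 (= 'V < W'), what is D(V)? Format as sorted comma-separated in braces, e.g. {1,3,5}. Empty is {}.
Answer: {3}

Derivation:
Constraint 1 (V + W = X) on D(V)={3,4,5,6,7} D(W)={3,4,5,6} D(X)={3,4,5,6,7}: V {3,4,5,6,7}->{3,4}; W {3,4,5,6}->{3,4}; X {3,4,5,6,7}->{6,7}
Constraint 2 (V < W) on D(V)={3,4} D(W)={3,4}: V {3,4}->{3}; W {3,4}->{4}
So after constraint 2: D(V) = {3}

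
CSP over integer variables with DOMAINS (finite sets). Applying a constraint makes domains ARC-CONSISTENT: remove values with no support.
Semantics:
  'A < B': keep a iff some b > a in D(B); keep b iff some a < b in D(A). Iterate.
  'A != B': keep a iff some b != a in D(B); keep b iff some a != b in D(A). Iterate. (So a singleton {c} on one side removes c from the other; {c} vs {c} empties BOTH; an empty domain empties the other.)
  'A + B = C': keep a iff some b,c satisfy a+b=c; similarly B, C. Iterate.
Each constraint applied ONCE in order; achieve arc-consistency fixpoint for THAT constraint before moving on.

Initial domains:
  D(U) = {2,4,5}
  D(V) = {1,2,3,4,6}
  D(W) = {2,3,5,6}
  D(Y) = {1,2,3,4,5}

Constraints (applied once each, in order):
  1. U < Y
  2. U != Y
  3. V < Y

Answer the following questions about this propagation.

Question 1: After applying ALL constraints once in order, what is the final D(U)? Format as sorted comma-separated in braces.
Answer: {2,4}

Derivation:
Constraint 1 (U < Y) on D(U)={2,4,5} D(Y)={1,2,3,4,5}: U {2,4,5}->{2,4}; Y {1,2,3,4,5}->{3,4,5}
Constraint 2 (U != Y) on D(U)={2,4} D(Y)={3,4,5}: no change
Constraint 3 (V < Y) on D(V)={1,2,3,4,6} D(Y)={3,4,5}: V {1,2,3,4,6}->{1,2,3,4}
So after all 3 constraints: D(U) = {2,4}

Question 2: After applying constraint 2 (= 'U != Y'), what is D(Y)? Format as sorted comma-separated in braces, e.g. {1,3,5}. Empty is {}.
Constraint 1 (U < Y) on D(U)={2,4,5} D(Y)={1,2,3,4,5}: U {2,4,5}->{2,4}; Y {1,2,3,4,5}->{3,4,5}
Constraint 2 (U != Y) on D(U)={2,4} D(Y)={3,4,5}: no change
So after constraint 2: D(Y) = {3,4,5}

Answer: {3,4,5}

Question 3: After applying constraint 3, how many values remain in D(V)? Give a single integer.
Constraint 1 (U < Y) on D(U)={2,4,5} D(Y)={1,2,3,4,5}: U {2,4,5}->{2,4}; Y {1,2,3,4,5}->{3,4,5}
Constraint 2 (U != Y) on D(U)={2,4} D(Y)={3,4,5}: no change
Constraint 3 (V < Y) on D(V)={1,2,3,4,6} D(Y)={3,4,5}: V {1,2,3,4,6}->{1,2,3,4}
So after constraint 3: D(V)={1,2,3,4}, size = 4

Answer: 4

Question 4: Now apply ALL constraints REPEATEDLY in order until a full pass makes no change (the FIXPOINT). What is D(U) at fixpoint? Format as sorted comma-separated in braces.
pass 0 (initial): D(U)={2,4,5}
pass 1: U {2,4,5}->{2,4}; V {1,2,3,4,6}->{1,2,3,4}; Y {1,2,3,4,5}->{3,4,5}
pass 2: no change
Fixpoint after 2 passes: D(U) = {2,4}

Answer: {2,4}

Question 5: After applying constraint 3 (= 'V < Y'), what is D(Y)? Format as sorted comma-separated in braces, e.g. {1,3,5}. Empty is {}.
Constraint 1 (U < Y) on D(U)={2,4,5} D(Y)={1,2,3,4,5}: U {2,4,5}->{2,4}; Y {1,2,3,4,5}->{3,4,5}
Constraint 2 (U != Y) on D(U)={2,4} D(Y)={3,4,5}: no change
Constraint 3 (V < Y) on D(V)={1,2,3,4,6} D(Y)={3,4,5}: V {1,2,3,4,6}->{1,2,3,4}
So after constraint 3: D(Y) = {3,4,5}

Answer: {3,4,5}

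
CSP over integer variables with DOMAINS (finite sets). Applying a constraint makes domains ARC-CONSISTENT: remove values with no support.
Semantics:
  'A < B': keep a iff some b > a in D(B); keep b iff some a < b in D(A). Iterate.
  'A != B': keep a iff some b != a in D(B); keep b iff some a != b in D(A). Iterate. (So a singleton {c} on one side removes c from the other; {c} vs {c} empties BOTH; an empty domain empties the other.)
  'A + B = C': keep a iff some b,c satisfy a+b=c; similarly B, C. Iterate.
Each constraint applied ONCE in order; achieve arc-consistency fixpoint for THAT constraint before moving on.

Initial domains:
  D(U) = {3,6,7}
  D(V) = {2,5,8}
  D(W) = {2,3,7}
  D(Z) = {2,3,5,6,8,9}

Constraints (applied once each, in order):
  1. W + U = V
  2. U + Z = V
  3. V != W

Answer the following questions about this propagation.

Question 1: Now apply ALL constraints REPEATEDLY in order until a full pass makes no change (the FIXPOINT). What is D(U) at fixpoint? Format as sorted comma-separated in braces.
Answer: {3,6}

Derivation:
pass 0 (initial): D(U)={3,6,7}
pass 1: U {3,6,7}->{3,6}; V {2,5,8}->{5,8}; W {2,3,7}->{2}; Z {2,3,5,6,8,9}->{2,5}
pass 2: no change
Fixpoint after 2 passes: D(U) = {3,6}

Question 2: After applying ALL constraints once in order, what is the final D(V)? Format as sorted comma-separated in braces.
Answer: {5,8}

Derivation:
Constraint 1 (W + U = V) on D(W)={2,3,7} D(U)={3,6,7} D(V)={2,5,8}: W {2,3,7}->{2}; U {3,6,7}->{3,6}; V {2,5,8}->{5,8}
Constraint 2 (U + Z = V) on D(U)={3,6} D(Z)={2,3,5,6,8,9} D(V)={5,8}: Z {2,3,5,6,8,9}->{2,5}
Constraint 3 (V != W) on D(V)={5,8} D(W)={2}: no change
So after all 3 constraints: D(V) = {5,8}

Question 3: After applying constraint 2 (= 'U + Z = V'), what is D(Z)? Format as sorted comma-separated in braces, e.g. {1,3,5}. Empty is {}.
Answer: {2,5}

Derivation:
Constraint 1 (W + U = V) on D(W)={2,3,7} D(U)={3,6,7} D(V)={2,5,8}: W {2,3,7}->{2}; U {3,6,7}->{3,6}; V {2,5,8}->{5,8}
Constraint 2 (U + Z = V) on D(U)={3,6} D(Z)={2,3,5,6,8,9} D(V)={5,8}: Z {2,3,5,6,8,9}->{2,5}
So after constraint 2: D(Z) = {2,5}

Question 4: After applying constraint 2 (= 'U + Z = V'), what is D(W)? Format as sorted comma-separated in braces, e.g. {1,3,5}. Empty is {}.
Constraint 1 (W + U = V) on D(W)={2,3,7} D(U)={3,6,7} D(V)={2,5,8}: W {2,3,7}->{2}; U {3,6,7}->{3,6}; V {2,5,8}->{5,8}
Constraint 2 (U + Z = V) on D(U)={3,6} D(Z)={2,3,5,6,8,9} D(V)={5,8}: Z {2,3,5,6,8,9}->{2,5}
So after constraint 2: D(W) = {2}

Answer: {2}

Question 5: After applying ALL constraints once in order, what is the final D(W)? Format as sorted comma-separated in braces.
Answer: {2}

Derivation:
Constraint 1 (W + U = V) on D(W)={2,3,7} D(U)={3,6,7} D(V)={2,5,8}: W {2,3,7}->{2}; U {3,6,7}->{3,6}; V {2,5,8}->{5,8}
Constraint 2 (U + Z = V) on D(U)={3,6} D(Z)={2,3,5,6,8,9} D(V)={5,8}: Z {2,3,5,6,8,9}->{2,5}
Constraint 3 (V != W) on D(V)={5,8} D(W)={2}: no change
So after all 3 constraints: D(W) = {2}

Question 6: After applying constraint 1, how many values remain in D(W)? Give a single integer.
Answer: 1

Derivation:
Constraint 1 (W + U = V) on D(W)={2,3,7} D(U)={3,6,7} D(V)={2,5,8}: W {2,3,7}->{2}; U {3,6,7}->{3,6}; V {2,5,8}->{5,8}
So after constraint 1: D(W)={2}, size = 1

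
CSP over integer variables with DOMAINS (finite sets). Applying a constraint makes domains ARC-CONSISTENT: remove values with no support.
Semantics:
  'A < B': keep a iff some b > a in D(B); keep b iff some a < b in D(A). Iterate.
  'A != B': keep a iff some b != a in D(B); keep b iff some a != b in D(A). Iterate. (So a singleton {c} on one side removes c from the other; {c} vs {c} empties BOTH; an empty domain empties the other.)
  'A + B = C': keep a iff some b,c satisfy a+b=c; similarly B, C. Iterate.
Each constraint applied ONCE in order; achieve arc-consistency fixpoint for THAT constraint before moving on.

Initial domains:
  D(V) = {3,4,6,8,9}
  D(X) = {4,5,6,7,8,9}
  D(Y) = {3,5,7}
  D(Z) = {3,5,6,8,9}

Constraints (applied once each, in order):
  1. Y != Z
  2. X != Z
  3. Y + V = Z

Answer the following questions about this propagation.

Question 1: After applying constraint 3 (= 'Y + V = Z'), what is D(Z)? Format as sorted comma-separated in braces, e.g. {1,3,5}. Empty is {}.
Answer: {6,8,9}

Derivation:
Constraint 1 (Y != Z) on D(Y)={3,5,7} D(Z)={3,5,6,8,9}: no change
Constraint 2 (X != Z) on D(X)={4,5,6,7,8,9} D(Z)={3,5,6,8,9}: no change
Constraint 3 (Y + V = Z) on D(Y)={3,5,7} D(V)={3,4,6,8,9} D(Z)={3,5,6,8,9}: Y {3,5,7}->{3,5}; V {3,4,6,8,9}->{3,4,6}; Z {3,5,6,8,9}->{6,8,9}
So after constraint 3: D(Z) = {6,8,9}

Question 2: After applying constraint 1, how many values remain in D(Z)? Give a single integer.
Answer: 5

Derivation:
Constraint 1 (Y != Z) on D(Y)={3,5,7} D(Z)={3,5,6,8,9}: no change
So after constraint 1: D(Z)={3,5,6,8,9}, size = 5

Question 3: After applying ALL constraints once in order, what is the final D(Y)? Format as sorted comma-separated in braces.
Answer: {3,5}

Derivation:
Constraint 1 (Y != Z) on D(Y)={3,5,7} D(Z)={3,5,6,8,9}: no change
Constraint 2 (X != Z) on D(X)={4,5,6,7,8,9} D(Z)={3,5,6,8,9}: no change
Constraint 3 (Y + V = Z) on D(Y)={3,5,7} D(V)={3,4,6,8,9} D(Z)={3,5,6,8,9}: Y {3,5,7}->{3,5}; V {3,4,6,8,9}->{3,4,6}; Z {3,5,6,8,9}->{6,8,9}
So after all 3 constraints: D(Y) = {3,5}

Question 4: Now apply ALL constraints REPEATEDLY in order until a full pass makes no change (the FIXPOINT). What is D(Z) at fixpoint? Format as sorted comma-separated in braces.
pass 0 (initial): D(Z)={3,5,6,8,9}
pass 1: V {3,4,6,8,9}->{3,4,6}; Y {3,5,7}->{3,5}; Z {3,5,6,8,9}->{6,8,9}
pass 2: no change
Fixpoint after 2 passes: D(Z) = {6,8,9}

Answer: {6,8,9}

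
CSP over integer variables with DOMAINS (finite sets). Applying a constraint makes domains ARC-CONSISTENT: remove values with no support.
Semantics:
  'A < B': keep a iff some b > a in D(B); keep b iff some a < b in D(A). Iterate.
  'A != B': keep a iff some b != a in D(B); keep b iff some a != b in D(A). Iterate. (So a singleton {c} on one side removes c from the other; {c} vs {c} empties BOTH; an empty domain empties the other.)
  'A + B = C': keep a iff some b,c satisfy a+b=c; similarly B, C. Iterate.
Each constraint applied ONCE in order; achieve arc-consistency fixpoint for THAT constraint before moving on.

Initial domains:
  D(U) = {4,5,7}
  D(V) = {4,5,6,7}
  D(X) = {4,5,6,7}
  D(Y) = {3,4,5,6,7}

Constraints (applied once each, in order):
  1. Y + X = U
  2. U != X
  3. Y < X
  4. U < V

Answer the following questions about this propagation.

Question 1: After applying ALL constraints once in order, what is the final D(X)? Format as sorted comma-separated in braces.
Answer: {4}

Derivation:
Constraint 1 (Y + X = U) on D(Y)={3,4,5,6,7} D(X)={4,5,6,7} D(U)={4,5,7}: Y {3,4,5,6,7}->{3}; X {4,5,6,7}->{4}; U {4,5,7}->{7}
Constraint 2 (U != X) on D(U)={7} D(X)={4}: no change
Constraint 3 (Y < X) on D(Y)={3} D(X)={4}: no change
Constraint 4 (U < V) on D(U)={7} D(V)={4,5,6,7}: U {7}->{}; V {4,5,6,7}->{}
So after all 4 constraints: D(X) = {4}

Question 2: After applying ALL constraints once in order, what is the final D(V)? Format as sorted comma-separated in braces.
Constraint 1 (Y + X = U) on D(Y)={3,4,5,6,7} D(X)={4,5,6,7} D(U)={4,5,7}: Y {3,4,5,6,7}->{3}; X {4,5,6,7}->{4}; U {4,5,7}->{7}
Constraint 2 (U != X) on D(U)={7} D(X)={4}: no change
Constraint 3 (Y < X) on D(Y)={3} D(X)={4}: no change
Constraint 4 (U < V) on D(U)={7} D(V)={4,5,6,7}: U {7}->{}; V {4,5,6,7}->{}
So after all 4 constraints: D(V) = {}

Answer: {}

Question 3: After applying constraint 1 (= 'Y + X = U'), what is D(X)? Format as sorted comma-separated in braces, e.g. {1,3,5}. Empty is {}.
Constraint 1 (Y + X = U) on D(Y)={3,4,5,6,7} D(X)={4,5,6,7} D(U)={4,5,7}: Y {3,4,5,6,7}->{3}; X {4,5,6,7}->{4}; U {4,5,7}->{7}
So after constraint 1: D(X) = {4}

Answer: {4}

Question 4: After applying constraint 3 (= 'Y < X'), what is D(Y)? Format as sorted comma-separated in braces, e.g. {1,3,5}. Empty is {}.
Constraint 1 (Y + X = U) on D(Y)={3,4,5,6,7} D(X)={4,5,6,7} D(U)={4,5,7}: Y {3,4,5,6,7}->{3}; X {4,5,6,7}->{4}; U {4,5,7}->{7}
Constraint 2 (U != X) on D(U)={7} D(X)={4}: no change
Constraint 3 (Y < X) on D(Y)={3} D(X)={4}: no change
So after constraint 3: D(Y) = {3}

Answer: {3}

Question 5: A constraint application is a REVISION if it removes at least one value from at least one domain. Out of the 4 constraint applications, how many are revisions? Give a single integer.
Constraint 1 (Y + X = U) on D(Y)={3,4,5,6,7} D(X)={4,5,6,7} D(U)={4,5,7}: Y {3,4,5,6,7}->{3}; X {4,5,6,7}->{4}; U {4,5,7}->{7} => REVISION
Constraint 2 (U != X) on D(U)={7} D(X)={4}: no change => not a revision
Constraint 3 (Y < X) on D(Y)={3} D(X)={4}: no change => not a revision
Constraint 4 (U < V) on D(U)={7} D(V)={4,5,6,7}: U {7}->{}; V {4,5,6,7}->{} => REVISION
Total revisions = 2

Answer: 2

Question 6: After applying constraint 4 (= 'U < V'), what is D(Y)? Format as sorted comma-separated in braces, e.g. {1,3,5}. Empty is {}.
Constraint 1 (Y + X = U) on D(Y)={3,4,5,6,7} D(X)={4,5,6,7} D(U)={4,5,7}: Y {3,4,5,6,7}->{3}; X {4,5,6,7}->{4}; U {4,5,7}->{7}
Constraint 2 (U != X) on D(U)={7} D(X)={4}: no change
Constraint 3 (Y < X) on D(Y)={3} D(X)={4}: no change
Constraint 4 (U < V) on D(U)={7} D(V)={4,5,6,7}: U {7}->{}; V {4,5,6,7}->{}
So after constraint 4: D(Y) = {3}

Answer: {3}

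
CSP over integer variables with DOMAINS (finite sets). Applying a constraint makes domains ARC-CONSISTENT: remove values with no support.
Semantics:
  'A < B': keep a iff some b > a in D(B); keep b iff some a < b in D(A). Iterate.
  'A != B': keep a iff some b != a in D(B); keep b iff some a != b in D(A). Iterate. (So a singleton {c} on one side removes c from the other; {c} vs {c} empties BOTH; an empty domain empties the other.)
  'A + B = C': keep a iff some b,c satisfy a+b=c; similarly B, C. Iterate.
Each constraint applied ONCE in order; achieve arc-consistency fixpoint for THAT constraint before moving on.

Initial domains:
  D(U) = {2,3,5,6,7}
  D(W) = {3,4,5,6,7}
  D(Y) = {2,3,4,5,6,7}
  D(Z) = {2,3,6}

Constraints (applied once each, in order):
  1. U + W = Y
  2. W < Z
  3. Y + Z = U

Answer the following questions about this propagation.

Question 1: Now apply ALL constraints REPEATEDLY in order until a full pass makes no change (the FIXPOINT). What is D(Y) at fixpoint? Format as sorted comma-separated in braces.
pass 0 (initial): D(Y)={2,3,4,5,6,7}
pass 1: U {2,3,5,6,7}->{}; W {3,4,5,6,7}->{3,4,5}; Y {2,3,4,5,6,7}->{}; Z {2,3,6}->{}
pass 2: W {3,4,5}->{}
pass 3: no change
Fixpoint after 3 passes: D(Y) = {}

Answer: {}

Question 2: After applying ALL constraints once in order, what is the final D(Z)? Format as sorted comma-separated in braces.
Constraint 1 (U + W = Y) on D(U)={2,3,5,6,7} D(W)={3,4,5,6,7} D(Y)={2,3,4,5,6,7}: U {2,3,5,6,7}->{2,3}; W {3,4,5,6,7}->{3,4,5}; Y {2,3,4,5,6,7}->{5,6,7}
Constraint 2 (W < Z) on D(W)={3,4,5} D(Z)={2,3,6}: Z {2,3,6}->{6}
Constraint 3 (Y + Z = U) on D(Y)={5,6,7} D(Z)={6} D(U)={2,3}: Y {5,6,7}->{}; Z {6}->{}; U {2,3}->{}
So after all 3 constraints: D(Z) = {}

Answer: {}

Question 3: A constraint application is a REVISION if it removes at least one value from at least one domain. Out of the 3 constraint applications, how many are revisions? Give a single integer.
Answer: 3

Derivation:
Constraint 1 (U + W = Y) on D(U)={2,3,5,6,7} D(W)={3,4,5,6,7} D(Y)={2,3,4,5,6,7}: U {2,3,5,6,7}->{2,3}; W {3,4,5,6,7}->{3,4,5}; Y {2,3,4,5,6,7}->{5,6,7} => REVISION
Constraint 2 (W < Z) on D(W)={3,4,5} D(Z)={2,3,6}: Z {2,3,6}->{6} => REVISION
Constraint 3 (Y + Z = U) on D(Y)={5,6,7} D(Z)={6} D(U)={2,3}: Y {5,6,7}->{}; Z {6}->{}; U {2,3}->{} => REVISION
Total revisions = 3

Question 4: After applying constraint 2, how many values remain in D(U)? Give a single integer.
Constraint 1 (U + W = Y) on D(U)={2,3,5,6,7} D(W)={3,4,5,6,7} D(Y)={2,3,4,5,6,7}: U {2,3,5,6,7}->{2,3}; W {3,4,5,6,7}->{3,4,5}; Y {2,3,4,5,6,7}->{5,6,7}
Constraint 2 (W < Z) on D(W)={3,4,5} D(Z)={2,3,6}: Z {2,3,6}->{6}
So after constraint 2: D(U)={2,3}, size = 2

Answer: 2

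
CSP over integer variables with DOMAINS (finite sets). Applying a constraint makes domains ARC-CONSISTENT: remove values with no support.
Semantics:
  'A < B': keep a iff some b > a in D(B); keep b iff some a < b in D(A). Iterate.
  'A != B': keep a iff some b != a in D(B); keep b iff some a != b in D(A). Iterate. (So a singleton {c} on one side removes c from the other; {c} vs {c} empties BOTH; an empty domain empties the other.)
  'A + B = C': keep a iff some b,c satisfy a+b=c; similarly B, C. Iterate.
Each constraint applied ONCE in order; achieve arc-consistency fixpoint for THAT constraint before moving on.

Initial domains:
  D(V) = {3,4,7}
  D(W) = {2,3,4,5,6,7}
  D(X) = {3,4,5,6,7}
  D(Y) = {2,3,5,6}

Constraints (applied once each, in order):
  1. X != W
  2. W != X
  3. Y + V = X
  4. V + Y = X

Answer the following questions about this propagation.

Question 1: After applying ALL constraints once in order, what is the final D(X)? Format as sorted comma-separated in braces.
Answer: {5,6,7}

Derivation:
Constraint 1 (X != W) on D(X)={3,4,5,6,7} D(W)={2,3,4,5,6,7}: no change
Constraint 2 (W != X) on D(W)={2,3,4,5,6,7} D(X)={3,4,5,6,7}: no change
Constraint 3 (Y + V = X) on D(Y)={2,3,5,6} D(V)={3,4,7} D(X)={3,4,5,6,7}: Y {2,3,5,6}->{2,3}; V {3,4,7}->{3,4}; X {3,4,5,6,7}->{5,6,7}
Constraint 4 (V + Y = X) on D(V)={3,4} D(Y)={2,3} D(X)={5,6,7}: no change
So after all 4 constraints: D(X) = {5,6,7}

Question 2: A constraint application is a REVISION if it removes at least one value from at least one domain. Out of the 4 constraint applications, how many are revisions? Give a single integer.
Answer: 1

Derivation:
Constraint 1 (X != W) on D(X)={3,4,5,6,7} D(W)={2,3,4,5,6,7}: no change => not a revision
Constraint 2 (W != X) on D(W)={2,3,4,5,6,7} D(X)={3,4,5,6,7}: no change => not a revision
Constraint 3 (Y + V = X) on D(Y)={2,3,5,6} D(V)={3,4,7} D(X)={3,4,5,6,7}: Y {2,3,5,6}->{2,3}; V {3,4,7}->{3,4}; X {3,4,5,6,7}->{5,6,7} => REVISION
Constraint 4 (V + Y = X) on D(V)={3,4} D(Y)={2,3} D(X)={5,6,7}: no change => not a revision
Total revisions = 1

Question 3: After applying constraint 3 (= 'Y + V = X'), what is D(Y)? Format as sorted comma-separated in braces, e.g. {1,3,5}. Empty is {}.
Answer: {2,3}

Derivation:
Constraint 1 (X != W) on D(X)={3,4,5,6,7} D(W)={2,3,4,5,6,7}: no change
Constraint 2 (W != X) on D(W)={2,3,4,5,6,7} D(X)={3,4,5,6,7}: no change
Constraint 3 (Y + V = X) on D(Y)={2,3,5,6} D(V)={3,4,7} D(X)={3,4,5,6,7}: Y {2,3,5,6}->{2,3}; V {3,4,7}->{3,4}; X {3,4,5,6,7}->{5,6,7}
So after constraint 3: D(Y) = {2,3}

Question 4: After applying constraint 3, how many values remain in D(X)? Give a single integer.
Constraint 1 (X != W) on D(X)={3,4,5,6,7} D(W)={2,3,4,5,6,7}: no change
Constraint 2 (W != X) on D(W)={2,3,4,5,6,7} D(X)={3,4,5,6,7}: no change
Constraint 3 (Y + V = X) on D(Y)={2,3,5,6} D(V)={3,4,7} D(X)={3,4,5,6,7}: Y {2,3,5,6}->{2,3}; V {3,4,7}->{3,4}; X {3,4,5,6,7}->{5,6,7}
So after constraint 3: D(X)={5,6,7}, size = 3

Answer: 3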